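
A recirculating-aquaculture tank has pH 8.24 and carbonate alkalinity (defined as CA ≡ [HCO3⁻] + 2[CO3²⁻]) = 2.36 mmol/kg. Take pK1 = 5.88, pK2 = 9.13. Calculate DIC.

CA = [HCO3⁻] + 2[CO3²⁻] = (α₁ + 2α₂)·DIC
At pH 8.24: [H⁺]/K1 = 10^-2.36 = 0.0043652, K2/[H⁺] = 10^-0.89 = 0.12882
α₁ = 1/(1 + 0.0043652 + 0.12882) = 1/1.1332 = 0.8825; α₂ = α₁·K2/[H⁺] = 0.1137
α₁ + 2α₂ = 1.1098
DIC = CA / (α₁ + 2α₂) = 2.36 / 1.1098 = 2.13 mmol/kg

DIC = 2.13 mmol/kg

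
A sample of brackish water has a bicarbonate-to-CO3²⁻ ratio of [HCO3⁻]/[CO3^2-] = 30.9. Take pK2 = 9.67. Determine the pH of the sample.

pH = 8.18

From K2 = [H⁺][CO3^2-]/[HCO3⁻]:  pH = pK2 − log₁₀([HCO3⁻]/[CO3^2-])
log₁₀(30.9) = +1.490
pH = 9.67 − (+1.490) = 8.18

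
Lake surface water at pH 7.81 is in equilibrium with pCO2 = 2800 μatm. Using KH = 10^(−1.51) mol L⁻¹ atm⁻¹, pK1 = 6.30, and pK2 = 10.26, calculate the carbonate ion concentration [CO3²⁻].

[CO2*] = KH · pCO2 = 10^(−1.51) × 2800×10^-6 = 8.653×10^-5 mol/L
α₀ = 1/(1 + K1/[H⁺] + K1K2/[H⁺]²) = 1/(1 + 10^+1.51 + 10^-0.94) = 0.02987
DIC = [CO2*]/α₀ = 8.653×10^-5 / 0.02987 = 2.896 mmol/L
[CO3²⁻] = α₂·DIC; α₂ = 0.003430, so [CO3²⁻] = 0.003430 × 2.896 = 0.00993 mmol/L = 9.93 μmol/L

[CO3²⁻] = 9.93 μmol/L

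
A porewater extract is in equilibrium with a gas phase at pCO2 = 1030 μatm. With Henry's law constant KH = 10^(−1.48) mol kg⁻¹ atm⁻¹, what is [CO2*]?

[CO2*] = 34.1 μmol/kg

KH = 10^(−1.48) = 3.311×10^-2 mol kg⁻¹ atm⁻¹
[CO2*] = KH · pCO2 = 3.311×10^-2 × 1030×10^-6 atm = 3.41×10^-5 mol/kg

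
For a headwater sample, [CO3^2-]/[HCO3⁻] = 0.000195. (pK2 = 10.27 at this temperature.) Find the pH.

pH = 6.56

From K2 = [H⁺][CO3^2-]/[HCO3⁻]:  pH = pK2 + log₁₀([CO3^2-]/[HCO3⁻])
log₁₀(0.000195) = -3.710
pH = 10.27 + (-3.710) = 6.56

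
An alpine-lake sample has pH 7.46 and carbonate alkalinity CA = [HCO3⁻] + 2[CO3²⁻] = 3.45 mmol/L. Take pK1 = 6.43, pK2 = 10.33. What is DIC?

DIC = 3.77 mmol/L

CA = [HCO3⁻] + 2[CO3²⁻] = (α₁ + 2α₂)·DIC
At pH 7.46: [H⁺]/K1 = 10^-1.03 = 0.093325, K2/[H⁺] = 10^-2.87 = 0.0013490
α₁ = 1/(1 + 0.093325 + 0.0013490) = 1/1.0947 = 0.9135; α₂ = α₁·K2/[H⁺] = 0.001232
α₁ + 2α₂ = 0.9160
DIC = CA / (α₁ + 2α₂) = 3.45 / 0.9160 = 3.77 mmol/L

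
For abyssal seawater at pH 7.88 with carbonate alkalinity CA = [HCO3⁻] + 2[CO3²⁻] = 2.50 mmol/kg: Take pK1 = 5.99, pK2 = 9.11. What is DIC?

DIC = 2.40 mmol/kg

CA = [HCO3⁻] + 2[CO3²⁻] = (α₁ + 2α₂)·DIC
At pH 7.88: [H⁺]/K1 = 10^-1.89 = 0.012882, K2/[H⁺] = 10^-1.23 = 0.058884
α₁ = 1/(1 + 0.012882 + 0.058884) = 1/1.0718 = 0.9330; α₂ = α₁·K2/[H⁺] = 0.05494
α₁ + 2α₂ = 1.0429
DIC = CA / (α₁ + 2α₂) = 2.50 / 1.0429 = 2.40 mmol/kg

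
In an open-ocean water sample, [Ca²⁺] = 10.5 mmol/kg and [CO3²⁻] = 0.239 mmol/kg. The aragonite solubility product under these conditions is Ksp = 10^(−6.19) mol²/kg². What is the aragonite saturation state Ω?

Ω = 3.89

Ksp = 10^(−6.19) = 6.457×10^-7
Ω = [Ca²⁺][CO3²⁻]/Ksp = (10.5×10^-3)(0.239×10^-3) / 6.457×10^-7 = 3.89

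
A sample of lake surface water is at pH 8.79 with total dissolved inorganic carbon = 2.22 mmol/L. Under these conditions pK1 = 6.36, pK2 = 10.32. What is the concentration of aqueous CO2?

[CO2*] = 7.98 μmol/L

α₀ = 1 / (1 + K1/[H⁺] + K1K2/[H⁺]²) = 1 / (1 + 10^+2.43 + 10^+0.90)
   = 1 / (1 + 269.15 + 7.9433) = 1/278.10 = 0.003596
[CO2*] = α₀ × DIC = 0.003596 × 2.22 = 0.00798 mmol/L = 7.98 μmol/L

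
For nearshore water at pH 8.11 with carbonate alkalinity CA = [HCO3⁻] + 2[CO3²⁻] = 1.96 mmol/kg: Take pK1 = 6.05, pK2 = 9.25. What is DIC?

DIC = 1.85 mmol/kg

CA = [HCO3⁻] + 2[CO3²⁻] = (α₁ + 2α₂)·DIC
At pH 8.11: [H⁺]/K1 = 10^-2.06 = 0.0087096, K2/[H⁺] = 10^-1.14 = 0.072444
α₁ = 1/(1 + 0.0087096 + 0.072444) = 1/1.0812 = 0.9249; α₂ = α₁·K2/[H⁺] = 0.06701
α₁ + 2α₂ = 1.0589
DIC = CA / (α₁ + 2α₂) = 1.96 / 1.0589 = 1.85 mmol/kg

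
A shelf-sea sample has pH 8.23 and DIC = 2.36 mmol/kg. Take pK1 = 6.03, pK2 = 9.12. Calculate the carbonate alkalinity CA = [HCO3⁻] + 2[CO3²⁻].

CA = [HCO3⁻] + 2[CO3²⁻] = (α₁ + 2α₂)·DIC
At pH 8.23: [H⁺]/K1 = 10^-2.20 = 0.0063096, K2/[H⁺] = 10^-0.89 = 0.12882
α₁ = 1/(1 + 0.0063096 + 0.12882) = 1/1.1351 = 0.8810; α₂ = α₁·K2/[H⁺] = 0.1135
α₁ + 2α₂ = 1.1079
CA = 1.1079 × 2.36 = 2.61 mmol/kg

CA = 2.61 mmol/kg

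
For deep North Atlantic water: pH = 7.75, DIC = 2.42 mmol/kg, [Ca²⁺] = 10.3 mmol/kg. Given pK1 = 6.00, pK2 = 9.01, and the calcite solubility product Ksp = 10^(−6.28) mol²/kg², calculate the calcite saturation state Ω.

α₂ = 1 / (1 + [H⁺]/K2 + [H⁺]²/(K1K2)) = 1 / (1 + 10^+1.26 + 10^-0.49)
   = 1 / (1 + 18.197 + 0.32359) = 1/19.521 = 0.05123
[CO3²⁻] = α₂ × DIC = 0.05123 × 2.42 = 0.1240 mmol/kg
Ksp = 10^(−6.28) = 5.248×10^-7
Ω = [Ca²⁺][CO3²⁻]/Ksp = (10.3×10^-3)(1.240×10^-4) / 5.248×10^-7 = 2.43

Ω = 2.43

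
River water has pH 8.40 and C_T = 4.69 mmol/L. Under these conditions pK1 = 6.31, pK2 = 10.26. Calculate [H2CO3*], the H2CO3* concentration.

α₀ = 1 / (1 + K1/[H⁺] + K1K2/[H⁺]²) = 1 / (1 + 10^+2.09 + 10^+0.23)
   = 1 / (1 + 123.03 + 1.6982) = 1/125.73 = 0.007954
[CO2*] = α₀ × DIC = 0.007954 × 4.69 = 0.0373 mmol/L

[CO2*] = 0.0373 mmol/L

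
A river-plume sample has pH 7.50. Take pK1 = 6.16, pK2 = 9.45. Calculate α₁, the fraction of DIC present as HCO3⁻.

α₁ = 0.946

α₁ = 1 / (1 + [H⁺]/K1 + K2/[H⁺]) = 1 / (1 + 10^-1.34 + 10^-1.95)
   = 1 / (1 + 0.045709 + 0.011220) = 1/1.0569 = 0.9461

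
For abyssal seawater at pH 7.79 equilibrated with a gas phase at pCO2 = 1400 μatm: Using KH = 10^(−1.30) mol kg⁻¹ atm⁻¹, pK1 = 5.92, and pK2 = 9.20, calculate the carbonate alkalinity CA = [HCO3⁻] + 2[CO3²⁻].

[CO2*] = KH · pCO2 = 10^(−1.30) × 1400×10^-6 = 7.017×10^-5 mol/kg
α₀ = 1/(1 + K1/[H⁺] + K1K2/[H⁺]²) = 1/(1 + 10^+1.87 + 10^+0.46) = 0.01282
DIC = [CO2*]/α₀ = 7.017×10^-5 / 0.01282 = 5.474 mmol/kg
CA = (α₁ + 2α₂)·DIC = (0.9502 + 2×0.03697) × 5.474 = 5.61 mmol/kg

CA = 5.61 mmol/kg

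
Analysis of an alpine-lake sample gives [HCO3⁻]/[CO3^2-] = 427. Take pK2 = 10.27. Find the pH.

pH = 7.64

From K2 = [H⁺][CO3^2-]/[HCO3⁻]:  pH = pK2 − log₁₀([HCO3⁻]/[CO3^2-])
log₁₀(427) = +2.630
pH = 10.27 − (+2.630) = 7.64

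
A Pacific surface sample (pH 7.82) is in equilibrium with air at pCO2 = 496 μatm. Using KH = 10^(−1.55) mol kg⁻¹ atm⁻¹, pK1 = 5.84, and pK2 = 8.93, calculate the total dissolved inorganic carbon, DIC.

DIC = 1.45 mmol/kg

[CO2*] = KH · pCO2 = 10^(−1.55) × 496×10^-6 = 1.398×10^-5 mol/kg
α₀ = 1/(1 + K1/[H⁺] + K1K2/[H⁺]²) = 1/(1 + 10^+1.98 + 10^+0.87) = 0.009623
DIC = [CO2*]/α₀ = 1.398×10^-5 / 0.009623 = 1.45 mmol/kg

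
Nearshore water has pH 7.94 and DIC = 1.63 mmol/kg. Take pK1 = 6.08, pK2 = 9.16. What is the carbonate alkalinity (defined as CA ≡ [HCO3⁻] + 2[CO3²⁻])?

CA = 1.70 mmol/kg

CA = [HCO3⁻] + 2[CO3²⁻] = (α₁ + 2α₂)·DIC
At pH 7.94: [H⁺]/K1 = 10^-1.86 = 0.013804, K2/[H⁺] = 10^-1.22 = 0.060256
α₁ = 1/(1 + 0.013804 + 0.060256) = 1/1.0741 = 0.9310; α₂ = α₁·K2/[H⁺] = 0.05610
α₁ + 2α₂ = 1.0432
CA = 1.0432 × 1.63 = 1.70 mmol/kg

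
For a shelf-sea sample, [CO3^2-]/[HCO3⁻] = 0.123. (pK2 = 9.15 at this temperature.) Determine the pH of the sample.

pH = 8.24

From K2 = [H⁺][CO3^2-]/[HCO3⁻]:  pH = pK2 + log₁₀([CO3^2-]/[HCO3⁻])
log₁₀(0.123) = -0.910
pH = 9.15 + (-0.910) = 8.24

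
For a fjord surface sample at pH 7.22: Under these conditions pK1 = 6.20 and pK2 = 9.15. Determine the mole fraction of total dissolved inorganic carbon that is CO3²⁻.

α₂ = 1 / (1 + [H⁺]/K2 + [H⁺]²/(K1K2)) = 1 / (1 + 10^+1.93 + 10^+0.91)
   = 1 / (1 + 85.114 + 8.1283) = 1/94.242 = 0.01061

α₂ = 0.0106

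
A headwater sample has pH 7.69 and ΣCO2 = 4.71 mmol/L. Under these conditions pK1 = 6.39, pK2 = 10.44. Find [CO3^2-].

[CO3²⁻] = 7.96 μmol/L

α₂ = 1 / (1 + [H⁺]/K2 + [H⁺]²/(K1K2)) = 1 / (1 + 10^+2.75 + 10^+1.45)
   = 1 / (1 + 562.34 + 28.184) = 1/591.53 = 0.001691
[CO3²⁻] = α₂ × DIC = 0.001691 × 4.71 = 0.00796 mmol/L = 7.96 μmol/L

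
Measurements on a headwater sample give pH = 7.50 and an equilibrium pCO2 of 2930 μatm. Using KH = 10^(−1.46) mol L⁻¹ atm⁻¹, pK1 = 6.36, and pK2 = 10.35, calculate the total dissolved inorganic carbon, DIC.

[CO2*] = KH · pCO2 = 10^(−1.46) × 2930×10^-6 = 1.016×10^-4 mol/L
α₀ = 1/(1 + K1/[H⁺] + K1K2/[H⁺]²) = 1/(1 + 10^+1.14 + 10^-1.71) = 0.06746
DIC = [CO2*]/α₀ = 1.016×10^-4 / 0.06746 = 1.51 mmol/L

DIC = 1.51 mmol/L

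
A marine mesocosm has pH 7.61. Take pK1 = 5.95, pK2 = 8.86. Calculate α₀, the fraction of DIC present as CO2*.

α₀ = 0.0203

α₀ = 1 / (1 + K1/[H⁺] + K1K2/[H⁺]²) = 1 / (1 + 10^+1.66 + 10^+0.41)
   = 1 / (1 + 45.709 + 2.5704) = 1/49.279 = 0.02029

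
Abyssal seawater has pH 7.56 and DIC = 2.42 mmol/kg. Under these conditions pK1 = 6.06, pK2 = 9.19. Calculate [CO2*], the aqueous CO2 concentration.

[CO2*] = 0.0725 mmol/kg

α₀ = 1 / (1 + K1/[H⁺] + K1K2/[H⁺]²) = 1 / (1 + 10^+1.50 + 10^-0.13)
   = 1 / (1 + 31.623 + 0.74131) = 1/33.364 = 0.02997
[CO2*] = α₀ × DIC = 0.02997 × 2.42 = 0.0725 mmol/kg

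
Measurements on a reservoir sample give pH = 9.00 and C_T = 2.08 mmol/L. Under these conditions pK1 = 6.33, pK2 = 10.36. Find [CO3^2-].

[CO3²⁻] = 0.0868 mmol/L

α₂ = 1 / (1 + [H⁺]/K2 + [H⁺]²/(K1K2)) = 1 / (1 + 10^+1.36 + 10^-1.31)
   = 1 / (1 + 22.909 + 0.048978) = 1/23.958 = 0.04174
[CO3²⁻] = α₂ × DIC = 0.04174 × 2.08 = 0.0868 mmol/L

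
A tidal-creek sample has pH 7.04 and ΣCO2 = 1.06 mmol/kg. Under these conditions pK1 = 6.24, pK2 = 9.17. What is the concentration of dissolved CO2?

α₀ = 1 / (1 + K1/[H⁺] + K1K2/[H⁺]²) = 1 / (1 + 10^+0.80 + 10^-1.33)
   = 1 / (1 + 6.3096 + 0.046774) = 1/7.3563 = 0.1359
[CO2*] = α₀ × DIC = 0.1359 × 1.06 = 0.144 mmol/kg

[CO2*] = 0.144 mmol/kg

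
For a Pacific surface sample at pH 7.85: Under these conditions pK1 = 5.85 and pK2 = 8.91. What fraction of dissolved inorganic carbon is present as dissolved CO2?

α₀ = 1 / (1 + K1/[H⁺] + K1K2/[H⁺]²) = 1 / (1 + 10^+2.00 + 10^+0.94)
   = 1 / (1 + 100.00 + 8.7096) = 1/109.71 = 0.009115

α₀ = 0.00911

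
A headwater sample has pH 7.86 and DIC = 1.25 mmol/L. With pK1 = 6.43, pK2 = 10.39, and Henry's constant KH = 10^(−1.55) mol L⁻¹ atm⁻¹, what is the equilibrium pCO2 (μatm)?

pCO2 = 1580 μatm

α₀ = 1 / (1 + K1/[H⁺] + K1K2/[H⁺]²) = 1 / (1 + 10^+1.43 + 10^-1.10)
   = 1 / (1 + 26.915 + 0.079433) = 1/27.995 = 0.03572
[CO2*] = α₀ × DIC = 0.03572 × 1.25 = 0.04465 mmol/L
pCO2 = [CO2*]/KH = 4.465×10^-5 / 2.818×10^-2 = 1580 μatm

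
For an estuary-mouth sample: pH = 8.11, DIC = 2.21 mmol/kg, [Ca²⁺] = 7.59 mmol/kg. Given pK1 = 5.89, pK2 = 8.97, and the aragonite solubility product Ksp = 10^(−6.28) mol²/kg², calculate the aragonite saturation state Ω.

α₂ = 1 / (1 + [H⁺]/K2 + [H⁺]²/(K1K2)) = 1 / (1 + 10^+0.86 + 10^-1.36)
   = 1 / (1 + 7.2444 + 0.043652) = 1/8.2880 = 0.1207
[CO3²⁻] = α₂ × DIC = 0.1207 × 2.21 = 0.2667 mmol/kg
Ksp = 10^(−6.28) = 5.248×10^-7
Ω = [Ca²⁺][CO3²⁻]/Ksp = (7.59×10^-3)(2.667×10^-4) / 5.248×10^-7 = 3.86

Ω = 3.86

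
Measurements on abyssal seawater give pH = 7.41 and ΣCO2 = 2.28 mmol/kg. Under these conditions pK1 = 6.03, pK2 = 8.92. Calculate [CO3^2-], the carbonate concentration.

[CO3²⁻] = 0.0657 mmol/kg

α₂ = 1 / (1 + [H⁺]/K2 + [H⁺]²/(K1K2)) = 1 / (1 + 10^+1.51 + 10^+0.13)
   = 1 / (1 + 32.359 + 1.3490) = 1/34.708 = 0.02881
[CO3²⁻] = α₂ × DIC = 0.02881 × 2.28 = 0.0657 mmol/kg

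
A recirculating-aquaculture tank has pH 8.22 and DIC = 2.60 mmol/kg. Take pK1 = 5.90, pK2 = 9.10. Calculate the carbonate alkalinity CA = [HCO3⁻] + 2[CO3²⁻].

CA = 2.89 mmol/kg

CA = [HCO3⁻] + 2[CO3²⁻] = (α₁ + 2α₂)·DIC
At pH 8.22: [H⁺]/K1 = 10^-2.32 = 0.0047863, K2/[H⁺] = 10^-0.88 = 0.13183
α₁ = 1/(1 + 0.0047863 + 0.13183) = 1/1.1366 = 0.8798; α₂ = α₁·K2/[H⁺] = 0.1160
α₁ + 2α₂ = 1.1118
CA = 1.1118 × 2.60 = 2.89 mmol/kg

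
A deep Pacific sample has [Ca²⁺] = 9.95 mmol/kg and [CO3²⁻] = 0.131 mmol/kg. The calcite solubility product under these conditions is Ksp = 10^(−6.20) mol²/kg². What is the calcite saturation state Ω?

Ω = 2.07

Ksp = 10^(−6.20) = 6.310×10^-7
Ω = [Ca²⁺][CO3²⁻]/Ksp = (9.95×10^-3)(0.131×10^-3) / 6.310×10^-7 = 2.07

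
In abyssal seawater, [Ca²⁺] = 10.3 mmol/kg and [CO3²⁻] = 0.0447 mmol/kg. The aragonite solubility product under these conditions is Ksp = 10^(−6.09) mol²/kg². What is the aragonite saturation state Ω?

Ksp = 10^(−6.09) = 8.128×10^-7
Ω = [Ca²⁺][CO3²⁻]/Ksp = (10.3×10^-3)(0.0447×10^-3) / 8.128×10^-7 = 0.566

Ω = 0.566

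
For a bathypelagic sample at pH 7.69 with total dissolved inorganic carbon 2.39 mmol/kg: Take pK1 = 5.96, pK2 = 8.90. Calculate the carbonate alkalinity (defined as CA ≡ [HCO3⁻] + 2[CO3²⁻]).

CA = [HCO3⁻] + 2[CO3²⁻] = (α₁ + 2α₂)·DIC
At pH 7.69: [H⁺]/K1 = 10^-1.73 = 0.018621, K2/[H⁺] = 10^-1.21 = 0.061660
α₁ = 1/(1 + 0.018621 + 0.061660) = 1/1.0803 = 0.9257; α₂ = α₁·K2/[H⁺] = 0.05708
α₁ + 2α₂ = 1.0398
CA = 1.0398 × 2.39 = 2.49 mmol/kg

CA = 2.49 mmol/kg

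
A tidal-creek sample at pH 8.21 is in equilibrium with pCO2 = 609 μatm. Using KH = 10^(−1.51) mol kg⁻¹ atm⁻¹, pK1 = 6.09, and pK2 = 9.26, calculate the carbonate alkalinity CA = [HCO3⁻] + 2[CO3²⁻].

CA = 2.92 mmol/kg

[CO2*] = KH · pCO2 = 10^(−1.51) × 609×10^-6 = 1.882×10^-5 mol/kg
α₀ = 1/(1 + K1/[H⁺] + K1K2/[H⁺]²) = 1/(1 + 10^+2.12 + 10^+1.07) = 0.006917
DIC = [CO2*]/α₀ = 1.882×10^-5 / 0.006917 = 2.721 mmol/kg
CA = (α₁ + 2α₂)·DIC = (0.9118 + 2×0.08127) × 2.721 = 2.92 mmol/kg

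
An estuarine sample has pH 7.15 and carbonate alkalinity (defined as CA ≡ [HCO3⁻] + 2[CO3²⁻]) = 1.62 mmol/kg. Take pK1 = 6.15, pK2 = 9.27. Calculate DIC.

CA = [HCO3⁻] + 2[CO3²⁻] = (α₁ + 2α₂)·DIC
At pH 7.15: [H⁺]/K1 = 10^-1.00 = 0.10000, K2/[H⁺] = 10^-2.12 = 0.0075858
α₁ = 1/(1 + 0.10000 + 0.0075858) = 1/1.1076 = 0.9029; α₂ = α₁·K2/[H⁺] = 0.006849
α₁ + 2α₂ = 0.9166
DIC = CA / (α₁ + 2α₂) = 1.62 / 0.9166 = 1.77 mmol/kg

DIC = 1.77 mmol/kg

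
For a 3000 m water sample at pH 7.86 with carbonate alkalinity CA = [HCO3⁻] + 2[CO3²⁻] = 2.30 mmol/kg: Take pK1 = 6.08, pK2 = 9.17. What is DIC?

DIC = 2.23 mmol/kg

CA = [HCO3⁻] + 2[CO3²⁻] = (α₁ + 2α₂)·DIC
At pH 7.86: [H⁺]/K1 = 10^-1.78 = 0.016596, K2/[H⁺] = 10^-1.31 = 0.048978
α₁ = 1/(1 + 0.016596 + 0.048978) = 1/1.0656 = 0.9385; α₂ = α₁·K2/[H⁺] = 0.04596
α₁ + 2α₂ = 1.0304
DIC = CA / (α₁ + 2α₂) = 2.30 / 1.0304 = 2.23 mmol/kg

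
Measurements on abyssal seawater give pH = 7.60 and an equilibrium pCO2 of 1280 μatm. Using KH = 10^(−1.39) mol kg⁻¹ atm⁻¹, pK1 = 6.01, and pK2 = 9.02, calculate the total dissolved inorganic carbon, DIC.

DIC = 2.16 mmol/kg

[CO2*] = KH · pCO2 = 10^(−1.39) × 1280×10^-6 = 5.214×10^-5 mol/kg
α₀ = 1/(1 + K1/[H⁺] + K1K2/[H⁺]²) = 1/(1 + 10^+1.59 + 10^+0.17) = 0.02416
DIC = [CO2*]/α₀ = 5.214×10^-5 / 0.02416 = 2.16 mmol/kg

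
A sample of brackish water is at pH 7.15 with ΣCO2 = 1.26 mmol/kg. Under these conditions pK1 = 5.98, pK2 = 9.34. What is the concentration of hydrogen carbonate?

α₁ = 1 / (1 + [H⁺]/K1 + K2/[H⁺]) = 1 / (1 + 10^-1.17 + 10^-2.19)
   = 1 / (1 + 0.067608 + 0.0064565) = 1/1.0741 = 0.9310
[HCO3⁻] = α₁ × DIC = 0.9310 × 1.26 = 1.17 mmol/kg

[HCO3⁻] = 1.17 mmol/kg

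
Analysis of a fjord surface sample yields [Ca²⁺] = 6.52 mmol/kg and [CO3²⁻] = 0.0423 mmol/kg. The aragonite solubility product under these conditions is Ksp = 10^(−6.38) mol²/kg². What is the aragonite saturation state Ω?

Ω = 0.662

Ksp = 10^(−6.38) = 4.169×10^-7
Ω = [Ca²⁺][CO3²⁻]/Ksp = (6.52×10^-3)(0.0423×10^-3) / 4.169×10^-7 = 0.662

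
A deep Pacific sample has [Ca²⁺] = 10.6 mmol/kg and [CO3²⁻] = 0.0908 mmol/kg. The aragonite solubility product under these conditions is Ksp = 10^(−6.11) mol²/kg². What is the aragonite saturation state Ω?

Ksp = 10^(−6.11) = 7.762×10^-7
Ω = [Ca²⁺][CO3²⁻]/Ksp = (10.6×10^-3)(0.0908×10^-3) / 7.762×10^-7 = 1.24

Ω = 1.24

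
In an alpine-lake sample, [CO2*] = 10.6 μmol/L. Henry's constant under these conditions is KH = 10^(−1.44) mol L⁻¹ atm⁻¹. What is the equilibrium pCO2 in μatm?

KH = 10^(−1.44) = 3.631×10^-2 mol L⁻¹ atm⁻¹
pCO2 = [CO2*]/KH = 10.6×10^-6 / 3.631×10^-2 = 2.92×10^-4 atm = 292 μatm

pCO2 = 292 μatm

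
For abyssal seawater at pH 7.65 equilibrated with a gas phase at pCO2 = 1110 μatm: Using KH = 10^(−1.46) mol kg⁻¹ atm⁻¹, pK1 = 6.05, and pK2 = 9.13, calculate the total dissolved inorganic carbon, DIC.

DIC = 1.62 mmol/kg

[CO2*] = KH · pCO2 = 10^(−1.46) × 1110×10^-6 = 3.849×10^-5 mol/kg
α₀ = 1/(1 + K1/[H⁺] + K1K2/[H⁺]²) = 1/(1 + 10^+1.60 + 10^+0.12) = 0.02374
DIC = [CO2*]/α₀ = 3.849×10^-5 / 0.02374 = 1.62 mmol/kg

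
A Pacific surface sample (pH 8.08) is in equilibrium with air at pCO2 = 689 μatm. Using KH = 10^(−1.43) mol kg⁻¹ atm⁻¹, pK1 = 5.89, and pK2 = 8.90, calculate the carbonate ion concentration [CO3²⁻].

[CO3²⁻] = 0.600 mmol/kg

[CO2*] = KH · pCO2 = 10^(−1.43) × 689×10^-6 = 2.560×10^-5 mol/kg
α₀ = 1/(1 + K1/[H⁺] + K1K2/[H⁺]²) = 1/(1 + 10^+2.19 + 10^+1.37) = 0.005576
DIC = [CO2*]/α₀ = 2.560×10^-5 / 0.005576 = 4.590 mmol/kg
[CO3²⁻] = α₂·DIC; α₂ = 0.1307, so [CO3²⁻] = 0.1307 × 4.590 = 0.600 mmol/kg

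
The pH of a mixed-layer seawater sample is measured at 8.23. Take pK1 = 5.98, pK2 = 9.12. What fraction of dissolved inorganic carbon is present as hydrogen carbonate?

α₁ = 1 / (1 + [H⁺]/K1 + K2/[H⁺]) = 1 / (1 + 10^-2.25 + 10^-0.89)
   = 1 / (1 + 0.0056234 + 0.12882) = 1/1.1344 = 0.8815

α₁ = 0.881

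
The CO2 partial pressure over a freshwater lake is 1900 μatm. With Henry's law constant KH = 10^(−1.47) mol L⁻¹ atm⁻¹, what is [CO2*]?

[CO2*] = 64.4 μmol/L

KH = 10^(−1.47) = 3.388×10^-2 mol L⁻¹ atm⁻¹
[CO2*] = KH · pCO2 = 3.388×10^-2 × 1900×10^-6 atm = 6.44×10^-5 mol/L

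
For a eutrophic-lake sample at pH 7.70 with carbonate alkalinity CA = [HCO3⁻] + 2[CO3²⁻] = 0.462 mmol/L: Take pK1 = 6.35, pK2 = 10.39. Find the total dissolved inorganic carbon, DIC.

DIC = 0.482 mmol/L

CA = [HCO3⁻] + 2[CO3²⁻] = (α₁ + 2α₂)·DIC
At pH 7.70: [H⁺]/K1 = 10^-1.35 = 0.044668, K2/[H⁺] = 10^-2.69 = 0.0020417
α₁ = 1/(1 + 0.044668 + 0.0020417) = 1/1.0467 = 0.9554; α₂ = α₁·K2/[H⁺] = 0.001951
α₁ + 2α₂ = 0.9593
DIC = CA / (α₁ + 2α₂) = 0.462 / 0.9593 = 0.482 mmol/L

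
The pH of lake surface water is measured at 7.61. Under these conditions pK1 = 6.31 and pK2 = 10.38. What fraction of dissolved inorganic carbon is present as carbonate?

α₂ = 0.00161

α₂ = 1 / (1 + [H⁺]/K2 + [H⁺]²/(K1K2)) = 1 / (1 + 10^+2.77 + 10^+1.47)
   = 1 / (1 + 588.84 + 29.512) = 1/619.36 = 0.001615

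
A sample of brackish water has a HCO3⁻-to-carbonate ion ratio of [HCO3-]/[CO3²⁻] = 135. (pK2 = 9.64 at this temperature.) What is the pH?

pH = 7.51

From K2 = [H⁺][CO3²⁻]/[HCO3-]:  pH = pK2 − log₁₀([HCO3-]/[CO3²⁻])
log₁₀(135) = +2.130
pH = 9.64 − (+2.130) = 7.51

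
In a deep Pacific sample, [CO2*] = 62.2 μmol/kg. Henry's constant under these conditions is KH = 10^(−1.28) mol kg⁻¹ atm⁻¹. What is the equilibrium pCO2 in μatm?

KH = 10^(−1.28) = 5.248×10^-2 mol kg⁻¹ atm⁻¹
pCO2 = [CO2*]/KH = 62.2×10^-6 / 5.248×10^-2 = 1.19×10^-3 atm = 1190 μatm

pCO2 = 1190 μatm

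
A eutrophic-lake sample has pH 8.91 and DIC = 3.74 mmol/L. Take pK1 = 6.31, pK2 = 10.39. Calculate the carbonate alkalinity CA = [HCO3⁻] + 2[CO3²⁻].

CA = 3.85 mmol/L

CA = [HCO3⁻] + 2[CO3²⁻] = (α₁ + 2α₂)·DIC
At pH 8.91: [H⁺]/K1 = 10^-2.60 = 0.0025119, K2/[H⁺] = 10^-1.48 = 0.033113
α₁ = 1/(1 + 0.0025119 + 0.033113) = 1/1.0356 = 0.9656; α₂ = α₁·K2/[H⁺] = 0.03197
α₁ + 2α₂ = 1.0295
CA = 1.0295 × 3.74 = 3.85 mmol/L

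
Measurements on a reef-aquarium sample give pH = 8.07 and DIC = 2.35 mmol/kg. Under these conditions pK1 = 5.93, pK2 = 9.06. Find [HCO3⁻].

[HCO3⁻] = 2.12 mmol/kg

α₁ = 1 / (1 + [H⁺]/K1 + K2/[H⁺]) = 1 / (1 + 10^-2.14 + 10^-0.99)
   = 1 / (1 + 0.0072444 + 0.10233) = 1/1.1096 = 0.9012
[HCO3⁻] = α₁ × DIC = 0.9012 × 2.35 = 2.12 mmol/kg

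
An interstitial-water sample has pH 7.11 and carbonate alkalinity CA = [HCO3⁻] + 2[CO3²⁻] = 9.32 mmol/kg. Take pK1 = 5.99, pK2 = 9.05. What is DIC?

DIC = 9.91 mmol/kg

CA = [HCO3⁻] + 2[CO3²⁻] = (α₁ + 2α₂)·DIC
At pH 7.11: [H⁺]/K1 = 10^-1.12 = 0.075858, K2/[H⁺] = 10^-1.94 = 0.011482
α₁ = 1/(1 + 0.075858 + 0.011482) = 1/1.0873 = 0.9197; α₂ = α₁·K2/[H⁺] = 0.01056
α₁ + 2α₂ = 0.9408
DIC = CA / (α₁ + 2α₂) = 9.32 / 0.9408 = 9.91 mmol/kg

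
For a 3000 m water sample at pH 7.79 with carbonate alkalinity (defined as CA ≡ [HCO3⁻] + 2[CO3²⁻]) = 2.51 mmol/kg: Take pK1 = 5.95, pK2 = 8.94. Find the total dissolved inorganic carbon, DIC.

CA = [HCO3⁻] + 2[CO3²⁻] = (α₁ + 2α₂)·DIC
At pH 7.79: [H⁺]/K1 = 10^-1.84 = 0.014454, K2/[H⁺] = 10^-1.15 = 0.070795
α₁ = 1/(1 + 0.014454 + 0.070795) = 1/1.0852 = 0.9214; α₂ = α₁·K2/[H⁺] = 0.06523
α₁ + 2α₂ = 1.0519
DIC = CA / (α₁ + 2α₂) = 2.51 / 1.0519 = 2.39 mmol/kg

DIC = 2.39 mmol/kg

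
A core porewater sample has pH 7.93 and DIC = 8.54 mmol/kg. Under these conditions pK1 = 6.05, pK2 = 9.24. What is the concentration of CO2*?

α₀ = 1 / (1 + K1/[H⁺] + K1K2/[H⁺]²) = 1 / (1 + 10^+1.88 + 10^+0.57)
   = 1 / (1 + 75.858 + 3.7154) = 1/80.573 = 0.01241
[CO2*] = α₀ × DIC = 0.01241 × 8.54 = 0.106 mmol/kg

[CO2*] = 0.106 mmol/kg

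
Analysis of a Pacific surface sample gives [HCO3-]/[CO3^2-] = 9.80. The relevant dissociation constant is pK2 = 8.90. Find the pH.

pH = 7.91

From K2 = [H⁺][CO3^2-]/[HCO3-]:  pH = pK2 − log₁₀([HCO3-]/[CO3^2-])
log₁₀(9.80) = +0.991
pH = 8.90 − (+0.991) = 7.91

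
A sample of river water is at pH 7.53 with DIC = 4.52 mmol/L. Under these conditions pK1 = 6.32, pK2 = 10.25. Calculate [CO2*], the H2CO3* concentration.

[CO2*] = 0.262 mmol/L

α₀ = 1 / (1 + K1/[H⁺] + K1K2/[H⁺]²) = 1 / (1 + 10^+1.21 + 10^-1.51)
   = 1 / (1 + 16.218 + 0.030903) = 1/17.249 = 0.05797
[CO2*] = α₀ × DIC = 0.05797 × 4.52 = 0.262 mmol/L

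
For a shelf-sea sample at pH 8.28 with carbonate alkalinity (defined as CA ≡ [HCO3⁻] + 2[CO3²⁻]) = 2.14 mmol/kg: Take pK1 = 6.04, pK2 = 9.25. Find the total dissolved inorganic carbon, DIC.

DIC = 1.96 mmol/kg

CA = [HCO3⁻] + 2[CO3²⁻] = (α₁ + 2α₂)·DIC
At pH 8.28: [H⁺]/K1 = 10^-2.24 = 0.0057544, K2/[H⁺] = 10^-0.97 = 0.10715
α₁ = 1/(1 + 0.0057544 + 0.10715) = 1/1.1129 = 0.8985; α₂ = α₁·K2/[H⁺] = 0.09628
α₁ + 2α₂ = 1.0911
DIC = CA / (α₁ + 2α₂) = 2.14 / 1.0911 = 1.96 mmol/kg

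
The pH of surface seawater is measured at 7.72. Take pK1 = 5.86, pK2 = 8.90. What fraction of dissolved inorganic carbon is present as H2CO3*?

α₀ = 1 / (1 + K1/[H⁺] + K1K2/[H⁺]²) = 1 / (1 + 10^+1.86 + 10^+0.68)
   = 1 / (1 + 72.444 + 4.7863) = 1/78.230 = 0.01278

α₀ = 0.0128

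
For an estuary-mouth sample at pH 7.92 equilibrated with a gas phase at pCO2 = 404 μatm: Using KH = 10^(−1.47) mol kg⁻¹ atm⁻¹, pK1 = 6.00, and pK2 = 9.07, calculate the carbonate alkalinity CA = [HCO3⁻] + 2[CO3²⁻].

CA = 1.30 mmol/kg

[CO2*] = KH · pCO2 = 10^(−1.47) × 404×10^-6 = 1.369×10^-5 mol/kg
α₀ = 1/(1 + K1/[H⁺] + K1K2/[H⁺]²) = 1/(1 + 10^+1.92 + 10^+0.77) = 0.01110
DIC = [CO2*]/α₀ = 1.369×10^-5 / 0.01110 = 1.233 mmol/kg
CA = (α₁ + 2α₂)·DIC = (0.9235 + 2×0.06538) × 1.233 = 1.30 mmol/kg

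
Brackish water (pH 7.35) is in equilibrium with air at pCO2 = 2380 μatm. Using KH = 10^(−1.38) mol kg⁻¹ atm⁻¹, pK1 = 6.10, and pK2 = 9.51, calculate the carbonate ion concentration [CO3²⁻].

[CO2*] = KH · pCO2 = 10^(−1.38) × 2380×10^-6 = 9.921×10^-5 mol/kg
α₀ = 1/(1 + K1/[H⁺] + K1K2/[H⁺]²) = 1/(1 + 10^+1.25 + 10^-0.91) = 0.05289
DIC = [CO2*]/α₀ = 9.921×10^-5 / 0.05289 = 1.876 mmol/kg
[CO3²⁻] = α₂·DIC; α₂ = 0.006507, so [CO3²⁻] = 0.006507 × 1.876 = 0.0122 mmol/kg = 12.2 μmol/kg

[CO3²⁻] = 12.2 μmol/kg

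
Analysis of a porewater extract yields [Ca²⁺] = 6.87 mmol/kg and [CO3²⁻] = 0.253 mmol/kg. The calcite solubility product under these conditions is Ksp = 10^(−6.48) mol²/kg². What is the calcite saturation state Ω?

Ω = 5.25

Ksp = 10^(−6.48) = 3.311×10^-7
Ω = [Ca²⁺][CO3²⁻]/Ksp = (6.87×10^-3)(0.253×10^-3) / 3.311×10^-7 = 5.25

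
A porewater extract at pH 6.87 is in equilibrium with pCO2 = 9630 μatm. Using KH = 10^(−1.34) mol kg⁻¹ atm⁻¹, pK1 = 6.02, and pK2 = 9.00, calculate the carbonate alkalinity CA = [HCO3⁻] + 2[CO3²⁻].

CA = 3.16 mmol/kg

[CO2*] = KH · pCO2 = 10^(−1.34) × 9630×10^-6 = 4.402×10^-4 mol/kg
α₀ = 1/(1 + K1/[H⁺] + K1K2/[H⁺]²) = 1/(1 + 10^+0.85 + 10^-1.28) = 0.1230
DIC = [CO2*]/α₀ = 4.402×10^-4 / 0.1230 = 3.579 mmol/kg
CA = (α₁ + 2α₂)·DIC = (0.8706 + 2×0.006454) × 3.579 = 3.16 mmol/kg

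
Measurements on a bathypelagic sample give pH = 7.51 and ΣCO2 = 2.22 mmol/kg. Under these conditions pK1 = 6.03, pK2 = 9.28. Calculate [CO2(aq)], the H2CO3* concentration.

[CO2*] = 0.0700 mmol/kg

α₀ = 1 / (1 + K1/[H⁺] + K1K2/[H⁺]²) = 1 / (1 + 10^+1.48 + 10^-0.29)
   = 1 / (1 + 30.200 + 0.51286) = 1/31.712 = 0.03153
[CO2*] = α₀ × DIC = 0.03153 × 2.22 = 0.0700 mmol/kg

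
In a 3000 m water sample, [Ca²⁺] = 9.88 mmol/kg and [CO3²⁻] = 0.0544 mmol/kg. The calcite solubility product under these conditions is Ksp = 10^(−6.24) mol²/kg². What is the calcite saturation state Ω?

Ksp = 10^(−6.24) = 5.754×10^-7
Ω = [Ca²⁺][CO3²⁻]/Ksp = (9.88×10^-3)(0.0544×10^-3) / 5.754×10^-7 = 0.934

Ω = 0.934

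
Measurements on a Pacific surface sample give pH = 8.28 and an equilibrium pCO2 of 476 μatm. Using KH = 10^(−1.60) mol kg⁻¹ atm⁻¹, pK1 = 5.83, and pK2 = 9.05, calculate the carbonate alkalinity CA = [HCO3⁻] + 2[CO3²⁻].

CA = 4.51 mmol/kg

[CO2*] = KH · pCO2 = 10^(−1.60) × 476×10^-6 = 1.196×10^-5 mol/kg
α₀ = 1/(1 + K1/[H⁺] + K1K2/[H⁺]²) = 1/(1 + 10^+2.45 + 10^+1.68) = 0.003024
DIC = [CO2*]/α₀ = 1.196×10^-5 / 0.003024 = 3.954 mmol/kg
CA = (α₁ + 2α₂)·DIC = (0.8522 + 2×0.1447) × 3.954 = 4.51 mmol/kg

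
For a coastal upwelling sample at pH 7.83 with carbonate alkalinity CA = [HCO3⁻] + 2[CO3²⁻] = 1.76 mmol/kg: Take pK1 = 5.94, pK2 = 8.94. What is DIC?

DIC = 1.66 mmol/kg

CA = [HCO3⁻] + 2[CO3²⁻] = (α₁ + 2α₂)·DIC
At pH 7.83: [H⁺]/K1 = 10^-1.89 = 0.012882, K2/[H⁺] = 10^-1.11 = 0.077625
α₁ = 1/(1 + 0.012882 + 0.077625) = 1/1.0905 = 0.9170; α₂ = α₁·K2/[H⁺] = 0.07118
α₁ + 2α₂ = 1.0594
DIC = CA / (α₁ + 2α₂) = 1.76 / 1.0594 = 1.66 mmol/kg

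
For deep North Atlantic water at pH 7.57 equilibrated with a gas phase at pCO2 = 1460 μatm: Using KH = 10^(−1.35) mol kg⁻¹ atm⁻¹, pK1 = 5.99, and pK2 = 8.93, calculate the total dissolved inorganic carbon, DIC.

[CO2*] = KH · pCO2 = 10^(−1.35) × 1460×10^-6 = 6.522×10^-5 mol/kg
α₀ = 1/(1 + K1/[H⁺] + K1K2/[H⁺]²) = 1/(1 + 10^+1.58 + 10^+0.22) = 0.02458
DIC = [CO2*]/α₀ = 6.522×10^-5 / 0.02458 = 2.65 mmol/kg

DIC = 2.65 mmol/kg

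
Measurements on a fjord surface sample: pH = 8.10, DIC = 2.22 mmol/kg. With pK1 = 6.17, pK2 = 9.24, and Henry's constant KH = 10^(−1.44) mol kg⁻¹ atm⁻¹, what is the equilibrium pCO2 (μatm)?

pCO2 = 663 μatm

α₀ = 1 / (1 + K1/[H⁺] + K1K2/[H⁺]²) = 1 / (1 + 10^+1.93 + 10^+0.79)
   = 1 / (1 + 85.114 + 6.1660) = 1/92.280 = 0.01084
[CO2*] = α₀ × DIC = 0.01084 × 2.22 = 0.02406 mmol/kg
pCO2 = [CO2*]/KH = 2.406×10^-5 / 3.631×10^-2 = 663 μatm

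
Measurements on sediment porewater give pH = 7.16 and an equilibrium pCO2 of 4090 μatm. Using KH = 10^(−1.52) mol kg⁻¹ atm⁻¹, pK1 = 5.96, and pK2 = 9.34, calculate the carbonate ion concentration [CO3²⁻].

[CO3²⁻] = 12.9 μmol/kg

[CO2*] = KH · pCO2 = 10^(−1.52) × 4090×10^-6 = 1.235×10^-4 mol/kg
α₀ = 1/(1 + K1/[H⁺] + K1K2/[H⁺]²) = 1/(1 + 10^+1.20 + 10^-0.98) = 0.05898
DIC = [CO2*]/α₀ = 1.235×10^-4 / 0.05898 = 2.094 mmol/kg
[CO3²⁻] = α₂·DIC; α₂ = 0.006176, so [CO3²⁻] = 0.006176 × 2.094 = 0.0129 mmol/kg = 12.9 μmol/kg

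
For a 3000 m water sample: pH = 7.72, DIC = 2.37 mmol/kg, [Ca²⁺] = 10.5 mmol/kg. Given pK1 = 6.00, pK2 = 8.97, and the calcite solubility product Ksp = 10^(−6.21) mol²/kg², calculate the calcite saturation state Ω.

α₂ = 1 / (1 + [H⁺]/K2 + [H⁺]²/(K1K2)) = 1 / (1 + 10^+1.25 + 10^-0.47)
   = 1 / (1 + 17.783 + 0.33884) = 1/19.122 = 0.05230
[CO3²⁻] = α₂ × DIC = 0.05230 × 2.37 = 0.1239 mmol/kg
Ksp = 10^(−6.21) = 6.166×10^-7
Ω = [Ca²⁺][CO3²⁻]/Ksp = (10.5×10^-3)(1.239×10^-4) / 6.166×10^-7 = 2.11

Ω = 2.11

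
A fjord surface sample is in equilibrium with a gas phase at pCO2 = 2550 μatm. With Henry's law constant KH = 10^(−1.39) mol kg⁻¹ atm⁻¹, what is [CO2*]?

[CO2*] = 104 μmol/kg

KH = 10^(−1.39) = 4.074×10^-2 mol kg⁻¹ atm⁻¹
[CO2*] = KH · pCO2 = 4.074×10^-2 × 2550×10^-6 atm = 1.04×10^-4 mol/kg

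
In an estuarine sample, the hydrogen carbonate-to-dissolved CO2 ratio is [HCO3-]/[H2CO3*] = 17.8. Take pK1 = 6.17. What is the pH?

From K1 = [H⁺][HCO3-]/[H2CO3*]:  pH = pK1 + log₁₀([HCO3-]/[H2CO3*])
log₁₀(17.8) = +1.250
pH = 6.17 + (+1.250) = 7.42

pH = 7.42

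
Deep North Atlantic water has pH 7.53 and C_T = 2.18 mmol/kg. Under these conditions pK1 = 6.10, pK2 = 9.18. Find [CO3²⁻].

[CO3²⁻] = 0.0461 mmol/kg

α₂ = 1 / (1 + [H⁺]/K2 + [H⁺]²/(K1K2)) = 1 / (1 + 10^+1.65 + 10^+0.22)
   = 1 / (1 + 44.668 + 1.6596) = 1/47.328 = 0.02113
[CO3²⁻] = α₂ × DIC = 0.02113 × 2.18 = 0.0461 mmol/kg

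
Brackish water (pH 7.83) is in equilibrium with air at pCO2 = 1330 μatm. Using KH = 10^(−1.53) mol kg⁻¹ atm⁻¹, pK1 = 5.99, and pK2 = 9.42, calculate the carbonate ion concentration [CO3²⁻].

[CO2*] = KH · pCO2 = 10^(−1.53) × 1330×10^-6 = 3.925×10^-5 mol/kg
α₀ = 1/(1 + K1/[H⁺] + K1K2/[H⁺]²) = 1/(1 + 10^+1.84 + 10^+0.25) = 0.01390
DIC = [CO2*]/α₀ = 3.925×10^-5 / 0.01390 = 2.825 mmol/kg
[CO3²⁻] = α₂·DIC; α₂ = 0.02471, so [CO3²⁻] = 0.02471 × 2.825 = 0.0698 mmol/kg

[CO3²⁻] = 0.0698 mmol/kg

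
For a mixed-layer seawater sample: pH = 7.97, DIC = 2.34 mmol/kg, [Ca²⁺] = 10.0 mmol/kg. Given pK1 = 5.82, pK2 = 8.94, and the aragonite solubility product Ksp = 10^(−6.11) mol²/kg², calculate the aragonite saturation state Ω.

Ω = 2.90

α₂ = 1 / (1 + [H⁺]/K2 + [H⁺]²/(K1K2)) = 1 / (1 + 10^+0.97 + 10^-1.18)
   = 1 / (1 + 9.3325 + 0.066069) = 1/10.399 = 0.09617
[CO3²⁻] = α₂ × DIC = 0.09617 × 2.34 = 0.2250 mmol/kg
Ksp = 10^(−6.11) = 7.762×10^-7
Ω = [Ca²⁺][CO3²⁻]/Ksp = (10.0×10^-3)(2.250×10^-4) / 7.762×10^-7 = 2.90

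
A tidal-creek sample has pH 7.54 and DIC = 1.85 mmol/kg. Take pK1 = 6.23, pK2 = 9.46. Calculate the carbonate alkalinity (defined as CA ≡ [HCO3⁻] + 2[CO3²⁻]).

CA = 1.79 mmol/kg

CA = [HCO3⁻] + 2[CO3²⁻] = (α₁ + 2α₂)·DIC
At pH 7.54: [H⁺]/K1 = 10^-1.31 = 0.048978, K2/[H⁺] = 10^-1.92 = 0.012023
α₁ = 1/(1 + 0.048978 + 0.012023) = 1/1.0610 = 0.9425; α₂ = α₁·K2/[H⁺] = 0.01133
α₁ + 2α₂ = 0.9652
CA = 0.9652 × 1.85 = 1.79 mmol/kg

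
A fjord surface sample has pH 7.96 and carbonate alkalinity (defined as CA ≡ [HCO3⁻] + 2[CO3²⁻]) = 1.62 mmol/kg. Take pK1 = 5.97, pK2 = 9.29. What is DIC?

DIC = 1.57 mmol/kg

CA = [HCO3⁻] + 2[CO3²⁻] = (α₁ + 2α₂)·DIC
At pH 7.96: [H⁺]/K1 = 10^-1.99 = 0.010233, K2/[H⁺] = 10^-1.33 = 0.046774
α₁ = 1/(1 + 0.010233 + 0.046774) = 1/1.0570 = 0.9461; α₂ = α₁·K2/[H⁺] = 0.04425
α₁ + 2α₂ = 1.0346
DIC = CA / (α₁ + 2α₂) = 1.62 / 1.0346 = 1.57 mmol/kg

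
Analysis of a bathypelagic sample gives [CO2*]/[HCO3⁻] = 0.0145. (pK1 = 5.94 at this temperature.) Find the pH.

From K1 = [H⁺][HCO3⁻]/[CO2*]:  pH = pK1 − log₁₀([CO2*]/[HCO3⁻])
log₁₀(0.0145) = -1.839
pH = 5.94 − (-1.839) = 7.78

pH = 7.78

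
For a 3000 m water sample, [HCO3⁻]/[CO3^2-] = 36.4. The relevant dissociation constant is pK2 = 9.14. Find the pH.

pH = 7.58

From K2 = [H⁺][CO3^2-]/[HCO3⁻]:  pH = pK2 − log₁₀([HCO3⁻]/[CO3^2-])
log₁₀(36.4) = +1.561
pH = 9.14 − (+1.561) = 7.58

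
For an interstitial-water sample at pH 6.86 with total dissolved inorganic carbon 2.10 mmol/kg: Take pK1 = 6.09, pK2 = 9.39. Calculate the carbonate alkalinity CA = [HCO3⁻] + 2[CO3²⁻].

CA = [HCO3⁻] + 2[CO3²⁻] = (α₁ + 2α₂)·DIC
At pH 6.86: [H⁺]/K1 = 10^-0.77 = 0.16982, K2/[H⁺] = 10^-2.53 = 0.0029512
α₁ = 1/(1 + 0.16982 + 0.0029512) = 1/1.1728 = 0.8527; α₂ = α₁·K2/[H⁺] = 0.002516
α₁ + 2α₂ = 0.8577
CA = 0.8577 × 2.10 = 1.80 mmol/kg

CA = 1.80 mmol/kg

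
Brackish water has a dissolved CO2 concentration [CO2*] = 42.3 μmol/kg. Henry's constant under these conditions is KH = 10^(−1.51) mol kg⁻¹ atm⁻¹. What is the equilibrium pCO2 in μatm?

pCO2 = 1370 μatm

KH = 10^(−1.51) = 3.090×10^-2 mol kg⁻¹ atm⁻¹
pCO2 = [CO2*]/KH = 42.3×10^-6 / 3.090×10^-2 = 1.37×10^-3 atm = 1370 μatm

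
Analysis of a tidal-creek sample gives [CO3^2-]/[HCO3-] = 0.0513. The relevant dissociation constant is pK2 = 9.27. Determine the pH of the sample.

From K2 = [H⁺][CO3^2-]/[HCO3-]:  pH = pK2 + log₁₀([CO3^2-]/[HCO3-])
log₁₀(0.0513) = -1.290
pH = 9.27 + (-1.290) = 7.98

pH = 7.98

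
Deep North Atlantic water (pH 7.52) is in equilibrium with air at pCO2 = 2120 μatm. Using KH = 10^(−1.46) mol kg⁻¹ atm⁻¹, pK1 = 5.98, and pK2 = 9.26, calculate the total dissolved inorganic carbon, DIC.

DIC = 2.67 mmol/kg

[CO2*] = KH · pCO2 = 10^(−1.46) × 2120×10^-6 = 7.351×10^-5 mol/kg
α₀ = 1/(1 + K1/[H⁺] + K1K2/[H⁺]²) = 1/(1 + 10^+1.54 + 10^-0.20) = 0.02754
DIC = [CO2*]/α₀ = 7.351×10^-5 / 0.02754 = 2.67 mmol/kg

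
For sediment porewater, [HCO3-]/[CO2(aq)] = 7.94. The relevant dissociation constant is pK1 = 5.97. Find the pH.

pH = 6.87

From K1 = [H⁺][HCO3-]/[CO2(aq)]:  pH = pK1 + log₁₀([HCO3-]/[CO2(aq)])
log₁₀(7.94) = +0.900
pH = 5.97 + (+0.900) = 6.87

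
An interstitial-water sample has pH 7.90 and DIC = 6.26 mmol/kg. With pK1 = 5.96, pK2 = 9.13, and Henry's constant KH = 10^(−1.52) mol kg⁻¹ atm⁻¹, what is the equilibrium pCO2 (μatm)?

pCO2 = 2220 μatm

α₀ = 1 / (1 + K1/[H⁺] + K1K2/[H⁺]²) = 1 / (1 + 10^+1.94 + 10^+0.71)
   = 1 / (1 + 87.096 + 5.1286) = 1/93.225 = 0.01073
[CO2*] = α₀ × DIC = 0.01073 × 6.26 = 0.06715 mmol/kg
pCO2 = [CO2*]/KH = 6.715×10^-5 / 3.020×10^-2 = 2220 μatm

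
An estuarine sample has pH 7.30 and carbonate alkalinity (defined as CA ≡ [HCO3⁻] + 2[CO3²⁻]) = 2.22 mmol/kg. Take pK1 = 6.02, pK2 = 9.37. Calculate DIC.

DIC = 2.32 mmol/kg

CA = [HCO3⁻] + 2[CO3²⁻] = (α₁ + 2α₂)·DIC
At pH 7.30: [H⁺]/K1 = 10^-1.28 = 0.052481, K2/[H⁺] = 10^-2.07 = 0.0085114
α₁ = 1/(1 + 0.052481 + 0.0085114) = 1/1.0610 = 0.9425; α₂ = α₁·K2/[H⁺] = 0.008022
α₁ + 2α₂ = 0.9586
DIC = CA / (α₁ + 2α₂) = 2.22 / 0.9586 = 2.32 mmol/kg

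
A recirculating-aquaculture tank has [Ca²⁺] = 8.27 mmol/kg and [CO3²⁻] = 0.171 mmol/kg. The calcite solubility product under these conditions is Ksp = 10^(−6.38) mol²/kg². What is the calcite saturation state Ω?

Ksp = 10^(−6.38) = 4.169×10^-7
Ω = [Ca²⁺][CO3²⁻]/Ksp = (8.27×10^-3)(0.171×10^-3) / 4.169×10^-7 = 3.39

Ω = 3.39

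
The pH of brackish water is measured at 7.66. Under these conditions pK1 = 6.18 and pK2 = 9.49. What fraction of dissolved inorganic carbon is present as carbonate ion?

α₂ = 0.0141

α₂ = 1 / (1 + [H⁺]/K2 + [H⁺]²/(K1K2)) = 1 / (1 + 10^+1.83 + 10^+0.35)
   = 1 / (1 + 67.608 + 2.2387) = 1/70.847 = 0.01411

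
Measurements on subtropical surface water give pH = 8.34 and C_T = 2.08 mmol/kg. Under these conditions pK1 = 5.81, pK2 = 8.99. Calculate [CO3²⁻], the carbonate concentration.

[CO3²⁻] = 0.380 mmol/kg

α₂ = 1 / (1 + [H⁺]/K2 + [H⁺]²/(K1K2)) = 1 / (1 + 10^+0.65 + 10^-1.88)
   = 1 / (1 + 4.4668 + 0.013183) = 1/5.4800 = 0.1825
[CO3²⁻] = α₂ × DIC = 0.1825 × 2.08 = 0.380 mmol/kg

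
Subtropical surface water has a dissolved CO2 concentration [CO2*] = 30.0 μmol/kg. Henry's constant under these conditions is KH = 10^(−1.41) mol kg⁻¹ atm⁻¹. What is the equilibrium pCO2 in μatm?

pCO2 = 771 μatm

KH = 10^(−1.41) = 3.890×10^-2 mol kg⁻¹ atm⁻¹
pCO2 = [CO2*]/KH = 30.0×10^-6 / 3.890×10^-2 = 7.71×10^-4 atm = 771 μatm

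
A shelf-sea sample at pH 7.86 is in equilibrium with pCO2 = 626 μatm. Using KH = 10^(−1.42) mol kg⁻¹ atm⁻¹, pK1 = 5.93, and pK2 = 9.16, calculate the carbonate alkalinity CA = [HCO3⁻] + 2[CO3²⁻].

CA = 2.23 mmol/kg

[CO2*] = KH · pCO2 = 10^(−1.42) × 626×10^-6 = 2.380×10^-5 mol/kg
α₀ = 1/(1 + K1/[H⁺] + K1K2/[H⁺]²) = 1/(1 + 10^+1.93 + 10^+0.63) = 0.01106
DIC = [CO2*]/α₀ = 2.380×10^-5 / 0.01106 = 2.151 mmol/kg
CA = (α₁ + 2α₂)·DIC = (0.9417 + 2×0.04720) × 2.151 = 2.23 mmol/kg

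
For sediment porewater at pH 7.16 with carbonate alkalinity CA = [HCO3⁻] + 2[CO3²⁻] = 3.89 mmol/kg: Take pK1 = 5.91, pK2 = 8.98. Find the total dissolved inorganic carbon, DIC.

CA = [HCO3⁻] + 2[CO3²⁻] = (α₁ + 2α₂)·DIC
At pH 7.16: [H⁺]/K1 = 10^-1.25 = 0.056234, K2/[H⁺] = 10^-1.82 = 0.015136
α₁ = 1/(1 + 0.056234 + 0.015136) = 1/1.0714 = 0.9334; α₂ = α₁·K2/[H⁺] = 0.01413
α₁ + 2α₂ = 0.9616
DIC = CA / (α₁ + 2α₂) = 3.89 / 0.9616 = 4.05 mmol/kg

DIC = 4.05 mmol/kg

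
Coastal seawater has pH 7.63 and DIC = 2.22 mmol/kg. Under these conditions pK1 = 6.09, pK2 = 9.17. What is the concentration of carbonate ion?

[CO3²⁻] = 0.0605 mmol/kg

α₂ = 1 / (1 + [H⁺]/K2 + [H⁺]²/(K1K2)) = 1 / (1 + 10^+1.54 + 10^+0.00)
   = 1 / (1 + 34.674 + 1.0000) = 1/36.674 = 0.02727
[CO3²⁻] = α₂ × DIC = 0.02727 × 2.22 = 0.0605 mmol/kg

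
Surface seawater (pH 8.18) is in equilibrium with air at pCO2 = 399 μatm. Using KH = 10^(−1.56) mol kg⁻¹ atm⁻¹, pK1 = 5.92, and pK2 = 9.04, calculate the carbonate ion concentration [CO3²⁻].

[CO2*] = KH · pCO2 = 10^(−1.56) × 399×10^-6 = 1.099×10^-5 mol/kg
α₀ = 1/(1 + K1/[H⁺] + K1K2/[H⁺]²) = 1/(1 + 10^+2.26 + 10^+1.40) = 0.004806
DIC = [CO2*]/α₀ = 1.099×10^-5 / 0.004806 = 2.287 mmol/kg
[CO3²⁻] = α₂·DIC; α₂ = 0.1207, so [CO3²⁻] = 0.1207 × 2.287 = 0.276 mmol/kg

[CO3²⁻] = 0.276 mmol/kg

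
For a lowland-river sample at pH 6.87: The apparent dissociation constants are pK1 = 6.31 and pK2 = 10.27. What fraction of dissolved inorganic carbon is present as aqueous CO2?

α₀ = 0.216

α₀ = 1 / (1 + K1/[H⁺] + K1K2/[H⁺]²) = 1 / (1 + 10^+0.56 + 10^-2.84)
   = 1 / (1 + 3.6308 + 0.0014454) = 1/4.6322 = 0.2159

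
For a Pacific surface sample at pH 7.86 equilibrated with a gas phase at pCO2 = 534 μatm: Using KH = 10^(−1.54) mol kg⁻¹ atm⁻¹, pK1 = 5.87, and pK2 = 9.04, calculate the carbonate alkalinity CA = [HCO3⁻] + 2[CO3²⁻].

[CO2*] = KH · pCO2 = 10^(−1.54) × 534×10^-6 = 1.540×10^-5 mol/kg
α₀ = 1/(1 + K1/[H⁺] + K1K2/[H⁺]²) = 1/(1 + 10^+1.99 + 10^+0.81) = 0.009507
DIC = [CO2*]/α₀ = 1.540×10^-5 / 0.009507 = 1.620 mmol/kg
CA = (α₁ + 2α₂)·DIC = (0.9291 + 2×0.06139) × 1.620 = 1.70 mmol/kg

CA = 1.70 mmol/kg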